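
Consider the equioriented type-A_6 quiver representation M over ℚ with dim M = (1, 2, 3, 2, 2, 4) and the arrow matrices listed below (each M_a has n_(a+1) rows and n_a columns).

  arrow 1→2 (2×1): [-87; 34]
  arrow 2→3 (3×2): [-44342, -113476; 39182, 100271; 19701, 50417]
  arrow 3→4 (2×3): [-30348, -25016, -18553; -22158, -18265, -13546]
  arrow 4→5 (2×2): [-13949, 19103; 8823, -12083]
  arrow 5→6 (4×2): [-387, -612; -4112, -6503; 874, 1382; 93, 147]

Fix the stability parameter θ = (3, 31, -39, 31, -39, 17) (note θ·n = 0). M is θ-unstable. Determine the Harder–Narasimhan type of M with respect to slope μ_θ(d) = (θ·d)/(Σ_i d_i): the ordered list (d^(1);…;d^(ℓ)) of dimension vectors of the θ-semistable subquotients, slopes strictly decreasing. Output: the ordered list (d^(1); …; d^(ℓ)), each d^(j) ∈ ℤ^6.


Barcode: M ≅ I[1,6], I[2,6], I[3,3], I[6,6]^2. HN layers by μ_θ (4 steps, strictly decreasing):
  μ^(1)=17; μ^(2)=-13/5; μ^(3)=-4; μ^(4)=-39

((0, 0, 0, 0, 0, 4); (1, 1, 1, 1, 1, 0); (0, 1, 1, 1, 1, 0); (0, 0, 1, 0, 0, 0))


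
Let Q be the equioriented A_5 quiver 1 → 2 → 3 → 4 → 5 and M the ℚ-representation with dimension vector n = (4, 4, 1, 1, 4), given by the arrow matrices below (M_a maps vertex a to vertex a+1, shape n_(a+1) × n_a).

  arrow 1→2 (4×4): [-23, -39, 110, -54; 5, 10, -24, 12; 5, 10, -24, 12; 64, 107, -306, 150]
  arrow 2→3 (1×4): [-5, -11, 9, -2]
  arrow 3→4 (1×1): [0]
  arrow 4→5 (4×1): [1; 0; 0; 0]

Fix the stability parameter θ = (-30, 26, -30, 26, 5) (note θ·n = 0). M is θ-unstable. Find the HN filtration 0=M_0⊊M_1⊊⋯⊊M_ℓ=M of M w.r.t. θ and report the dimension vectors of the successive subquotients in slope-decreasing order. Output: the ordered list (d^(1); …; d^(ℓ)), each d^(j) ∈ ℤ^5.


Via rank(M_{q-1}∘⋯∘M_p): M ≅ I[1,1]^2, I[1,2], I[1,3], I[2,2]^2, I[4,5], I[5,5]^3.
μ_θ-semistable layers: μ^(1)=26; μ^(2)=31/2; μ^(3)=5; μ^(4)=-2; μ^(5)=-30

((0, 3, 0, 0, 0); (0, 0, 0, 1, 1); (0, 0, 0, 0, 3); (0, 1, 1, 0, 0); (4, 0, 0, 0, 0))


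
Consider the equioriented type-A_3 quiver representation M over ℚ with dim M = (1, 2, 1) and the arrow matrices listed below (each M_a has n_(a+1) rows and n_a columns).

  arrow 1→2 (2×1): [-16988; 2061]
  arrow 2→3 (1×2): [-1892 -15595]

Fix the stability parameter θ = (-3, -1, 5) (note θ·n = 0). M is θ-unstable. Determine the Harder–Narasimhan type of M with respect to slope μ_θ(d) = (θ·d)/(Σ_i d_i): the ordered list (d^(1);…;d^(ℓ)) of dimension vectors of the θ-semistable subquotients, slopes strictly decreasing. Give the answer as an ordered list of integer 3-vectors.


Interval decomposition of M: I[1,3], I[2,2].
HN type (ℓ=3): μ^(1)=5; μ^(2)=-1; μ^(3)=-3

((0, 0, 1); (0, 2, 0); (1, 0, 0))


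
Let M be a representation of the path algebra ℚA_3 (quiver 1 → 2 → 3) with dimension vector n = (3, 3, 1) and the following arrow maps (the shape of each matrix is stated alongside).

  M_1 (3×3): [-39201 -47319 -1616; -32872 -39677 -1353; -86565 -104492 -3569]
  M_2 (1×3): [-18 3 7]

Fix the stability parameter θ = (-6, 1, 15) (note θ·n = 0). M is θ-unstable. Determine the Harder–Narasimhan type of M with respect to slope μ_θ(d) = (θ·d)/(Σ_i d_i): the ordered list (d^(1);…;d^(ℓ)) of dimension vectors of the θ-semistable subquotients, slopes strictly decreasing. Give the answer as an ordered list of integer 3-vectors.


Barcode: M ≅ I[1,2]^2, I[1,3]. HN layers by μ_θ (3 steps, strictly decreasing):
  μ^(1)=15; μ^(2)=1; μ^(3)=-6

((0, 0, 1); (0, 3, 0); (3, 0, 0))


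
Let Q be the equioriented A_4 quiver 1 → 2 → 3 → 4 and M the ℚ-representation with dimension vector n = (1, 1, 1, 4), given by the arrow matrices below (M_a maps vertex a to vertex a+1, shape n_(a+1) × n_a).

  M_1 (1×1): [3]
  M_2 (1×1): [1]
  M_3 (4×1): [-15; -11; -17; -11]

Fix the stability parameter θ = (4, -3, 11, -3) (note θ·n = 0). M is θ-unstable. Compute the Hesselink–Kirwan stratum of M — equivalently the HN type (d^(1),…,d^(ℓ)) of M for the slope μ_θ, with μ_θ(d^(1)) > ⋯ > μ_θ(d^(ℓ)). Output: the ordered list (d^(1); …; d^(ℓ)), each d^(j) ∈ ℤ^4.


Via rank(M_{q-1}∘⋯∘M_p): M ≅ I[1,4], I[4,4]^3.
μ_θ-semistable layers: μ^(1)=4; μ^(2)=1/2; μ^(3)=-3

((0, 0, 1, 1); (1, 1, 0, 0); (0, 0, 0, 3))


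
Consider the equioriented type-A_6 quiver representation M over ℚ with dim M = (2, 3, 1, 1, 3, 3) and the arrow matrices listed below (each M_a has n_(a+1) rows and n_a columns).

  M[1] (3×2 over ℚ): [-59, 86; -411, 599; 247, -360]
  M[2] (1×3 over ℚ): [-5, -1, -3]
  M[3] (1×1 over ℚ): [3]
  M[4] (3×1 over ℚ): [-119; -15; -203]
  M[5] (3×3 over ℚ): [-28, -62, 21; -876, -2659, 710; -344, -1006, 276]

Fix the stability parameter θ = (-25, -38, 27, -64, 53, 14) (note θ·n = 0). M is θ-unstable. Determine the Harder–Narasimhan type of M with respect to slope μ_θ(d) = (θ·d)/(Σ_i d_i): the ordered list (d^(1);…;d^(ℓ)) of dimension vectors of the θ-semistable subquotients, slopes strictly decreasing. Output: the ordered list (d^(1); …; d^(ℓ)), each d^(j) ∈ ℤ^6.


Interval decomposition of M: I[1,2], I[1,6], I[2,2], I[5,5], I[5,6], I[6,6].
HN type (ℓ=6): μ^(1)=53; μ^(2)=67/2; μ^(3)=14; μ^(4)=-37/2; μ^(5)=-63/2; μ^(6)=-38

((0, 0, 0, 0, 1, 0); (0, 0, 0, 0, 2, 2); (0, 0, 0, 0, 0, 1); (0, 0, 1, 1, 0, 0); (2, 2, 0, 0, 0, 0); (0, 1, 0, 0, 0, 0))


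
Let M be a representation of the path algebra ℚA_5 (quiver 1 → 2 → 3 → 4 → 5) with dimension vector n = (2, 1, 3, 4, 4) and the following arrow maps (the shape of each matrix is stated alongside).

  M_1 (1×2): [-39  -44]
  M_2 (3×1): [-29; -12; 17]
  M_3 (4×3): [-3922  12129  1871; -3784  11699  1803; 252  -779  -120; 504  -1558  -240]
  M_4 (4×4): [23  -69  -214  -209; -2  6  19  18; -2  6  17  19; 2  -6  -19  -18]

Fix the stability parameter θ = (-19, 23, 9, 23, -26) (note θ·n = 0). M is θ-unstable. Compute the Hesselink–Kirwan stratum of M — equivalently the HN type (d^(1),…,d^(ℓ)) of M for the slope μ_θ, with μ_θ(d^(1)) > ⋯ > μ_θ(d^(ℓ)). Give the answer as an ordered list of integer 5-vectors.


Interval decomposition of M: I[1,1], I[1,4], I[3,5]^2, I[4,5], I[5,5].
HN type (ℓ=6): μ^(1)=23; μ^(2)=16; μ^(3)=2; μ^(4)=-3/2; μ^(5)=-19; μ^(6)=-26

((0, 0, 0, 1, 0); (0, 1, 1, 0, 0); (0, 0, 2, 2, 2); (0, 0, 0, 1, 1); (2, 0, 0, 0, 0); (0, 0, 0, 0, 1))


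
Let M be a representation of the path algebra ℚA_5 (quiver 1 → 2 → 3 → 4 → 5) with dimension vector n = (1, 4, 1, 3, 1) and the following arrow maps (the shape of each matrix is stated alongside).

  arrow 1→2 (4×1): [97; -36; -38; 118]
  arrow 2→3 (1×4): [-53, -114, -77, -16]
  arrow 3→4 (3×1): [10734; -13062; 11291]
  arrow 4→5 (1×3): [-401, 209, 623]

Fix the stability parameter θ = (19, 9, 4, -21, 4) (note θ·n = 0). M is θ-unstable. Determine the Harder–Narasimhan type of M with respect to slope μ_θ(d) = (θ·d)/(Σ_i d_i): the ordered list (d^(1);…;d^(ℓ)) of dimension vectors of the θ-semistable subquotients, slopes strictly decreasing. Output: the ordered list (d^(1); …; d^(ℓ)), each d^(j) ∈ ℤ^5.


Via rank(M_{q-1}∘⋯∘M_p): M ≅ I[1,5], I[2,2]^3, I[4,4]^2.
μ_θ-semistable layers: μ^(1)=9; μ^(2)=4; μ^(3)=11/4; μ^(4)=-21

((0, 3, 0, 0, 0); (0, 0, 0, 0, 1); (1, 1, 1, 1, 0); (0, 0, 0, 2, 0))


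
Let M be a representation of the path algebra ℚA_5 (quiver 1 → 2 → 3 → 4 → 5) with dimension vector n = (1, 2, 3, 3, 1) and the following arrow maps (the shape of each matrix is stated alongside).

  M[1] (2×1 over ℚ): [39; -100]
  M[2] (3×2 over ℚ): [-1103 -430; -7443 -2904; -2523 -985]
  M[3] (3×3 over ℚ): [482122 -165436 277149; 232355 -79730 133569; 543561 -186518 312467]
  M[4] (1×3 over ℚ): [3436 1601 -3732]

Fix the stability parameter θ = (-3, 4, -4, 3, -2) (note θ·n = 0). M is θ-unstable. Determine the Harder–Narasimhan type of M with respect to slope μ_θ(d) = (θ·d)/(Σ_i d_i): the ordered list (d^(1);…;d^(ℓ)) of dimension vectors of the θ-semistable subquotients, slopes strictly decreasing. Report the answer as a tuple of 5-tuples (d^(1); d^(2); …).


Interval decomposition of M: I[1,5], I[2,4], I[3,3], I[4,4].
HN type (ℓ=5): μ^(1)=3; μ^(2)=1/2; μ^(3)=0; μ^(4)=-3; μ^(5)=-4

((0, 0, 0, 2, 0); (0, 0, 0, 1, 1); (0, 2, 2, 0, 0); (1, 0, 0, 0, 0); (0, 0, 1, 0, 0))


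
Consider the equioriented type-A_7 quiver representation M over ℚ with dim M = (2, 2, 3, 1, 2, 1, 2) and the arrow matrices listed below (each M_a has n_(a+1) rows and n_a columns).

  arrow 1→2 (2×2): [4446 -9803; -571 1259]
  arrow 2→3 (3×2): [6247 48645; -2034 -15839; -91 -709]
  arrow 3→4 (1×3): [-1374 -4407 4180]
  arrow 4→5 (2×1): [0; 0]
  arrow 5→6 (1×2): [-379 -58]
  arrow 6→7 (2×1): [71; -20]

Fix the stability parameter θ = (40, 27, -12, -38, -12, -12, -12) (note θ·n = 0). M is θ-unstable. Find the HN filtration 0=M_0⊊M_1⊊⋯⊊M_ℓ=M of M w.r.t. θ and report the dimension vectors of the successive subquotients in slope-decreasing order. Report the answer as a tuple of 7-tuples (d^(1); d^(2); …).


Barcode: M ≅ I[1,3], I[1,4], I[3,3], I[5,5], I[5,7], I[7,7]. HN layers by μ_θ (3 steps, strictly decreasing):
  μ^(1)=55/3; μ^(2)=17/4; μ^(3)=-12

((1, 1, 1, 0, 0, 0, 0); (1, 1, 1, 1, 0, 0, 0); (0, 0, 1, 0, 2, 1, 2))


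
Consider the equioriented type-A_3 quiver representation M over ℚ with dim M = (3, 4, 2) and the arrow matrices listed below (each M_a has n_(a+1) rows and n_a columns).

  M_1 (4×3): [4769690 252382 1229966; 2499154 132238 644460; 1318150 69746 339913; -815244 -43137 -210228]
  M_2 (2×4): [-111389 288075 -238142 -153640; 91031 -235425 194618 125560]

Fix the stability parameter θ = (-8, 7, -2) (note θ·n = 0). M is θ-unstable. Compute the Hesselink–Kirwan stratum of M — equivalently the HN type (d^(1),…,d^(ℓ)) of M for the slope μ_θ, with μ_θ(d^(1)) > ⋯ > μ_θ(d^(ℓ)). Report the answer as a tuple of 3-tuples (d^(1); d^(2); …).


Via rank(M_{q-1}∘⋯∘M_p): M ≅ I[1,2]^3, I[2,3], I[3,3].
μ_θ-semistable layers: μ^(1)=7; μ^(2)=5/2; μ^(3)=-2; μ^(4)=-8

((0, 3, 0); (0, 1, 1); (0, 0, 1); (3, 0, 0))


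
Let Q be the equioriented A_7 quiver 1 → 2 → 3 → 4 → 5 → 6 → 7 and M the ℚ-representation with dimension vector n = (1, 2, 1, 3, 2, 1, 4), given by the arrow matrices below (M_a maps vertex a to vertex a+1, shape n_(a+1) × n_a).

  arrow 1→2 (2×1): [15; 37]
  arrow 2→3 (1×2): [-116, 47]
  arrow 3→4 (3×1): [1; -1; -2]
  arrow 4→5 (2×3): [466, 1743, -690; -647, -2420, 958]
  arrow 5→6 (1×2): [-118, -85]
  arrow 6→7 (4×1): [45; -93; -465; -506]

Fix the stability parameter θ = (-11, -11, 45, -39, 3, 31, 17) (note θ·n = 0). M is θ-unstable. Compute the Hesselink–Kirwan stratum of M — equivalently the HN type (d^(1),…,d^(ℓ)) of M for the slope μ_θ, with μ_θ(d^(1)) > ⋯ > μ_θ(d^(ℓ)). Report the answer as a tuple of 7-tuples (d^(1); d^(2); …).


Via rank(M_{q-1}∘⋯∘M_p): M ≅ I[1,7], I[2,2], I[4,4], I[4,5], I[7,7]^3.
μ_θ-semistable layers: μ^(1)=24; μ^(2)=17; μ^(3)=3; μ^(4)=-11; μ^(5)=-39

((0, 0, 0, 0, 0, 1, 1); (0, 0, 0, 0, 0, 0, 3); (0, 0, 1, 1, 2, 0, 0); (1, 2, 0, 0, 0, 0, 0); (0, 0, 0, 2, 0, 0, 0))


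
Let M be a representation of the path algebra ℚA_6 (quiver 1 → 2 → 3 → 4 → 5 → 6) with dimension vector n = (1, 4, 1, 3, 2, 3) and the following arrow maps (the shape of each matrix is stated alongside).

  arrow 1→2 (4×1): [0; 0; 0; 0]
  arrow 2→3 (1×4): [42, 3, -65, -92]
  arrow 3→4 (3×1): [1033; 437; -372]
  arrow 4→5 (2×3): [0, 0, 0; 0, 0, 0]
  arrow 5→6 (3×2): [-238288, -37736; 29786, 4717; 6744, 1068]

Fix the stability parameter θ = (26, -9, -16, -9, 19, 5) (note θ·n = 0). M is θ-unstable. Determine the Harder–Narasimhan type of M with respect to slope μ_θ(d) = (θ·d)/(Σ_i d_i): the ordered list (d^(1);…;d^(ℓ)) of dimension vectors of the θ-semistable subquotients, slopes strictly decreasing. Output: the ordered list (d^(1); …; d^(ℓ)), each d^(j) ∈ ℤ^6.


Interval decomposition of M: I[1,1], I[2,2]^3, I[2,4], I[4,4]^2, I[5,5], I[5,6], I[6,6]^2.
HN type (ℓ=6): μ^(1)=26; μ^(2)=19; μ^(3)=12; μ^(4)=5; μ^(5)=-9; μ^(6)=-25/2

((1, 0, 0, 0, 0, 0); (0, 0, 0, 0, 1, 0); (0, 0, 0, 0, 1, 1); (0, 0, 0, 0, 0, 2); (0, 3, 0, 3, 0, 0); (0, 1, 1, 0, 0, 0))


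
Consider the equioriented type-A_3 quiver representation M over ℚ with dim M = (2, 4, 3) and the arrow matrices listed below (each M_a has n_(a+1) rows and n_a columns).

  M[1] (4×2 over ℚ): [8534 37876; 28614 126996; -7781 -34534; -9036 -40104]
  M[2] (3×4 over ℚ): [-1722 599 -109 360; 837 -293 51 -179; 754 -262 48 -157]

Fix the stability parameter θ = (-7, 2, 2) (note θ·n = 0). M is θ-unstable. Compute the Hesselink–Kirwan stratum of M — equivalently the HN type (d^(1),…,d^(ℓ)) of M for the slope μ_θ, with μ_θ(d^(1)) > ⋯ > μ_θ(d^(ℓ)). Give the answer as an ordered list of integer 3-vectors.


Barcode: M ≅ I[1,1], I[1,3], I[2,2], I[2,3]^2. HN layers by μ_θ (2 steps, strictly decreasing):
  μ^(1)=2; μ^(2)=-7

((0, 4, 3); (2, 0, 0))


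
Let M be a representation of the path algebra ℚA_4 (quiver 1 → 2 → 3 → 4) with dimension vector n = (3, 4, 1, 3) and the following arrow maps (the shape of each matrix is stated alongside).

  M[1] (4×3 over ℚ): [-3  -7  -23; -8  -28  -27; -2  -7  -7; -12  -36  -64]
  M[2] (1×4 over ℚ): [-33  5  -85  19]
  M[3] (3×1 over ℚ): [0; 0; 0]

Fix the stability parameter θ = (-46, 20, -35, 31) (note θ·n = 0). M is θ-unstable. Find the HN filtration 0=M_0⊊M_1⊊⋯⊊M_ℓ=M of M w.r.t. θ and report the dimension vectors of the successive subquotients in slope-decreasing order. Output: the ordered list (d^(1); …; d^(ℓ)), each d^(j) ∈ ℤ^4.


Barcode: M ≅ I[1,2]^2, I[1,3], I[2,2], I[4,4]^3. HN layers by μ_θ (4 steps, strictly decreasing):
  μ^(1)=31; μ^(2)=20; μ^(3)=-15/2; μ^(4)=-46

((0, 0, 0, 3); (0, 3, 0, 0); (0, 1, 1, 0); (3, 0, 0, 0))


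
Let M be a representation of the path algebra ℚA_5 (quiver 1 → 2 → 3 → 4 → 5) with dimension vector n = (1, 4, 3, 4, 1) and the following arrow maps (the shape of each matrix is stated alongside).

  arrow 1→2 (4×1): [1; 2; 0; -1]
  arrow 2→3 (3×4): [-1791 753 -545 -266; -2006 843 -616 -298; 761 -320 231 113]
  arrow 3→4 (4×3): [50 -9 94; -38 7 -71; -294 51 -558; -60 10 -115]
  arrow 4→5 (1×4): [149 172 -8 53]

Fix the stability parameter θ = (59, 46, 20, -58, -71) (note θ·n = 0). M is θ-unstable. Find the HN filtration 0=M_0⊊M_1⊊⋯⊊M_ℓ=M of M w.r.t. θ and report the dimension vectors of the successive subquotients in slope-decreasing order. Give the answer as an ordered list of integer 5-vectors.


Interval decomposition of M: I[1,3], I[2,2], I[2,4], I[2,5], I[4,4]^2.
HN type (ℓ=5): μ^(1)=46; μ^(2)=125/3; μ^(3)=8/3; μ^(4)=-63/4; μ^(5)=-58

((0, 1, 0, 0, 0); (1, 1, 1, 0, 0); (0, 1, 1, 1, 0); (0, 1, 1, 1, 1); (0, 0, 0, 2, 0))


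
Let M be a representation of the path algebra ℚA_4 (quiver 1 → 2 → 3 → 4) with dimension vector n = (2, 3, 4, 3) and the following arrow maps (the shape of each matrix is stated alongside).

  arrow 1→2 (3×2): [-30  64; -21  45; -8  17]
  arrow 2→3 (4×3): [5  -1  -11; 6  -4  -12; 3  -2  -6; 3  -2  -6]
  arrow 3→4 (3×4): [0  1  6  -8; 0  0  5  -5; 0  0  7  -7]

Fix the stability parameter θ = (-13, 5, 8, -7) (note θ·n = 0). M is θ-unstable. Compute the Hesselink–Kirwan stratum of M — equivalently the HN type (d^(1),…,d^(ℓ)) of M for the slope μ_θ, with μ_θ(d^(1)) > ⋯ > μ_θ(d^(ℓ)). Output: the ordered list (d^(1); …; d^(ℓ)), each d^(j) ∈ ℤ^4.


Interval decomposition of M: I[1,2], I[1,3], I[2,3], I[3,4]^2, I[4,4].
HN type (ℓ=5): μ^(1)=8; μ^(2)=5; μ^(3)=1/2; μ^(4)=-7; μ^(5)=-13

((0, 0, 2, 0); (0, 3, 0, 0); (0, 0, 2, 2); (0, 0, 0, 1); (2, 0, 0, 0))


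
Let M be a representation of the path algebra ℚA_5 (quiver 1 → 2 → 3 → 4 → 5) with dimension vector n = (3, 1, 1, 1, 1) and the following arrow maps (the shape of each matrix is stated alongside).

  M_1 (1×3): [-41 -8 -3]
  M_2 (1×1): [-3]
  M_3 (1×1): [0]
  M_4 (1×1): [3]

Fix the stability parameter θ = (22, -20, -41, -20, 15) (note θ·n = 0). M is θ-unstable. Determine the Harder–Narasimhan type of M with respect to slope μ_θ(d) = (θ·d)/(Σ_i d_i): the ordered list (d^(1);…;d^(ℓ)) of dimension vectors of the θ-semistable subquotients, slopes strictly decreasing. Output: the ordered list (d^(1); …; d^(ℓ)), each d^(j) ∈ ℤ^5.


Interval decomposition of M: I[1,1]^2, I[1,3], I[4,5].
HN type (ℓ=4): μ^(1)=22; μ^(2)=15; μ^(3)=-13; μ^(4)=-20

((2, 0, 0, 0, 0); (0, 0, 0, 0, 1); (1, 1, 1, 0, 0); (0, 0, 0, 1, 0))


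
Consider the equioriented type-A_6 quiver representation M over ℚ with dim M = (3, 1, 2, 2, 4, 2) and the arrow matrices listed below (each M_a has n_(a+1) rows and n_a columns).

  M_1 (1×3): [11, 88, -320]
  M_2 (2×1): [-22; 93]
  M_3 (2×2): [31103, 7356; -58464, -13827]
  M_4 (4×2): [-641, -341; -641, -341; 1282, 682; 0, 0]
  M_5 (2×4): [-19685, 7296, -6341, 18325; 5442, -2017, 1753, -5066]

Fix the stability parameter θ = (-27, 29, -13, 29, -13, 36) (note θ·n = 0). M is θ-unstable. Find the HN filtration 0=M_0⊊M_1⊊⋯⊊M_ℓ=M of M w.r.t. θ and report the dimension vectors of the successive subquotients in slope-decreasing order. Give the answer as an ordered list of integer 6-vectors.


Barcode: M ≅ I[1,1]^2, I[1,6], I[3,4], I[5,5]^2, I[5,6]. HN layers by μ_θ (5 steps, strictly decreasing):
  μ^(1)=36; μ^(2)=29; μ^(3)=8; μ^(4)=-13; μ^(5)=-27

((0, 0, 0, 0, 0, 2); (0, 0, 0, 1, 0, 0); (0, 1, 1, 1, 1, 0); (0, 0, 1, 0, 3, 0); (3, 0, 0, 0, 0, 0))


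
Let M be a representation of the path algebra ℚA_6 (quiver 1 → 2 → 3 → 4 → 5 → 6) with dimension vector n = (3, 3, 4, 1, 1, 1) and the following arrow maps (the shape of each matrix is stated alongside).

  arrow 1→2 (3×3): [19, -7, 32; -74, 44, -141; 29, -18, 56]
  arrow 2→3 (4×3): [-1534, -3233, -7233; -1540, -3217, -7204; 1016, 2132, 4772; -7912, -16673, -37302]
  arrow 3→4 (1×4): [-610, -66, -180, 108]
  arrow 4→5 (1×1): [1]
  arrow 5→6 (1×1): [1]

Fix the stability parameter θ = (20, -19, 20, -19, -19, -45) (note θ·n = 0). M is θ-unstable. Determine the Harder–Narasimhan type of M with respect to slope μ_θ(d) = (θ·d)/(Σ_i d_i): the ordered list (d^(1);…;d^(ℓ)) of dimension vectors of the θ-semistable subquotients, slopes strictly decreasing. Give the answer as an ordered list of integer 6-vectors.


Interval decomposition of M: I[1,2], I[1,3], I[1,6], I[3,3]^2.
HN type (ℓ=3): μ^(1)=20; μ^(2)=1/2; μ^(3)=-31/3

((0, 0, 3, 0, 0, 0); (2, 2, 0, 0, 0, 0); (1, 1, 1, 1, 1, 1))


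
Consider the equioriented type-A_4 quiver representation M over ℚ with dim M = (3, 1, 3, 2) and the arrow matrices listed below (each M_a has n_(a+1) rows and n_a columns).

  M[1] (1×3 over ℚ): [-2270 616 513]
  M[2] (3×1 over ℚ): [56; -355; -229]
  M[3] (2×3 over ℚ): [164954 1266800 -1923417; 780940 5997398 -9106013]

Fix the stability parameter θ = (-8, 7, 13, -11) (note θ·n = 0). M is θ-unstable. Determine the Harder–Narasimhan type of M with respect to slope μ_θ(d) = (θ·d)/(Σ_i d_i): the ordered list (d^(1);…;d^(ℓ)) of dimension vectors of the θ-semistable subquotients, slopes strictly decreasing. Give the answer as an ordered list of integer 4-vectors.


Via rank(M_{q-1}∘⋯∘M_p): M ≅ I[1,1]^2, I[1,4], I[3,3], I[3,4].
μ_θ-semistable layers: μ^(1)=13; μ^(2)=3; μ^(3)=1; μ^(4)=-8

((0, 0, 1, 0); (0, 1, 1, 1); (0, 0, 1, 1); (3, 0, 0, 0))


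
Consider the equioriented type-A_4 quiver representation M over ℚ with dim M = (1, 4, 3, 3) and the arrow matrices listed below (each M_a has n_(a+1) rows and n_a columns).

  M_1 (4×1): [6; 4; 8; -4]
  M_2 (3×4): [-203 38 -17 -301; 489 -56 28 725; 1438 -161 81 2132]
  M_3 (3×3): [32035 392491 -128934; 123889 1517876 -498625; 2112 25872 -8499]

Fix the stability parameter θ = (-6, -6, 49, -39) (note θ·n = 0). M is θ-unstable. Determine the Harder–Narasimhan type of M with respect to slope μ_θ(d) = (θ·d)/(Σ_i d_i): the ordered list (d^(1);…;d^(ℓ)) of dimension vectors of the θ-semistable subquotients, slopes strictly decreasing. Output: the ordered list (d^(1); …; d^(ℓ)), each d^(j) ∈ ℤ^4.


Via rank(M_{q-1}∘⋯∘M_p): M ≅ I[1,4], I[2,2], I[2,4]^2.
μ_θ-semistable layers: μ^(1)=5; μ^(2)=-6

((0, 0, 3, 3); (1, 4, 0, 0))


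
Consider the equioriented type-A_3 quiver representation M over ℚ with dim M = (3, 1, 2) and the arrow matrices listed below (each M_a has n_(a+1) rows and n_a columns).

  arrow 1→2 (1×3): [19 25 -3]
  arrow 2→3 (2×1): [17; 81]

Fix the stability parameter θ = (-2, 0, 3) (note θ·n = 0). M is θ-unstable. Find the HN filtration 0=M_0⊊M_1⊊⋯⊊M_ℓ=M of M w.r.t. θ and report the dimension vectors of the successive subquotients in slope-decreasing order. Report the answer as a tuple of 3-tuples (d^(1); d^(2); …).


Barcode: M ≅ I[1,1]^2, I[1,3], I[3,3]. HN layers by μ_θ (3 steps, strictly decreasing):
  μ^(1)=3; μ^(2)=0; μ^(3)=-2

((0, 0, 2); (0, 1, 0); (3, 0, 0))


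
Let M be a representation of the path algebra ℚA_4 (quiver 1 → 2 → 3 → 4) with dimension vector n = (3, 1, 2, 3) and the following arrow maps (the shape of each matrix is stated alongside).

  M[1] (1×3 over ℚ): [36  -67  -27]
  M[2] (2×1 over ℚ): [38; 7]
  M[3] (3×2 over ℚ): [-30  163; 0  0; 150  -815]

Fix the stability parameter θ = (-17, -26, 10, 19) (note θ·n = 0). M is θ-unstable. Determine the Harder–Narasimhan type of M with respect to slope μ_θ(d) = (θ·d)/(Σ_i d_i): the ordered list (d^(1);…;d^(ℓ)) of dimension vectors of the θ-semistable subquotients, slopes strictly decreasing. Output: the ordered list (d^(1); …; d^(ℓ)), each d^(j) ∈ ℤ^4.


Barcode: M ≅ I[1,1]^2, I[1,4], I[3,3], I[4,4]^2. HN layers by μ_θ (4 steps, strictly decreasing):
  μ^(1)=19; μ^(2)=10; μ^(3)=-17; μ^(4)=-43/2

((0, 0, 0, 3); (0, 0, 2, 0); (2, 0, 0, 0); (1, 1, 0, 0))


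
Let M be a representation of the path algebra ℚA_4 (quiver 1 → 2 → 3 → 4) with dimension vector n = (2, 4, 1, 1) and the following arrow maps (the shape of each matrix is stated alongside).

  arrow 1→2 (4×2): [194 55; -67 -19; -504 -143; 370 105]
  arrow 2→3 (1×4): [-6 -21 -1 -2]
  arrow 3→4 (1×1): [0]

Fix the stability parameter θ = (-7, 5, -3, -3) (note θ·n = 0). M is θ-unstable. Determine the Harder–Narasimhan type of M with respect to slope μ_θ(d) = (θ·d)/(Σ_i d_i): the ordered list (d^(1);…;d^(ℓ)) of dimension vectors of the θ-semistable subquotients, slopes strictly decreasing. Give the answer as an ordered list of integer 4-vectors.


Interval decomposition of M: I[1,2], I[1,3], I[2,2]^2, I[4,4].
HN type (ℓ=4): μ^(1)=5; μ^(2)=1; μ^(3)=-3; μ^(4)=-7

((0, 3, 0, 0); (0, 1, 1, 0); (0, 0, 0, 1); (2, 0, 0, 0))


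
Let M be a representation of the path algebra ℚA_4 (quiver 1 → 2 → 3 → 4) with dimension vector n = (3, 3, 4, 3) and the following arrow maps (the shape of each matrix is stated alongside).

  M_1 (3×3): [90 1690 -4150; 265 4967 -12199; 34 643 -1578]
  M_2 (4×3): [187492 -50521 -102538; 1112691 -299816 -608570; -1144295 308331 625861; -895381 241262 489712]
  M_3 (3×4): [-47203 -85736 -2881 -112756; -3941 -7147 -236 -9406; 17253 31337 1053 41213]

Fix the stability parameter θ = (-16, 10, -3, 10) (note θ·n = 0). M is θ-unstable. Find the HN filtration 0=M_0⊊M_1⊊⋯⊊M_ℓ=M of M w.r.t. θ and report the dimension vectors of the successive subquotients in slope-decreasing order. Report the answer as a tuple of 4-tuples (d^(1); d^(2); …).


Via rank(M_{q-1}∘⋯∘M_p): M ≅ I[1,1], I[1,4]^2, I[2,4], I[3,3].
μ_θ-semistable layers: μ^(1)=10; μ^(2)=7/2; μ^(3)=-3; μ^(4)=-16

((0, 0, 0, 3); (0, 3, 3, 0); (0, 0, 1, 0); (3, 0, 0, 0))


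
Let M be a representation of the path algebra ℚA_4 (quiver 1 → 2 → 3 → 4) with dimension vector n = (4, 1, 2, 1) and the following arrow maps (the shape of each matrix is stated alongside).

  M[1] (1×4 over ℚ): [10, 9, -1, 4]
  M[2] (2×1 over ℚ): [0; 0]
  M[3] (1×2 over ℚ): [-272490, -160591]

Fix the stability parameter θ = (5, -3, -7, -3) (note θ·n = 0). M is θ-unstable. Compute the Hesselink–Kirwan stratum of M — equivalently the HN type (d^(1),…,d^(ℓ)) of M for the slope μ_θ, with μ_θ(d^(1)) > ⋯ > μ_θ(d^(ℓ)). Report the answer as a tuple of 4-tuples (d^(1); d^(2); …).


Interval decomposition of M: I[1,1]^3, I[1,2], I[3,3], I[3,4].
HN type (ℓ=4): μ^(1)=5; μ^(2)=1; μ^(3)=-3; μ^(4)=-7

((3, 0, 0, 0); (1, 1, 0, 0); (0, 0, 0, 1); (0, 0, 2, 0))


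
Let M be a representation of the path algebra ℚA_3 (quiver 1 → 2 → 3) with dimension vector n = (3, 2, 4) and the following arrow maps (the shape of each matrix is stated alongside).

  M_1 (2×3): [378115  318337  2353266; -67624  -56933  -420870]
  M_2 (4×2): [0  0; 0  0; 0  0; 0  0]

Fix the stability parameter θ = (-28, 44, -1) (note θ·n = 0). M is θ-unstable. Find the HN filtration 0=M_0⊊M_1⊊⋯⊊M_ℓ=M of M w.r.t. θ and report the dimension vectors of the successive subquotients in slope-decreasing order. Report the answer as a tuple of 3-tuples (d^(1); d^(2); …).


Interval decomposition of M: I[1,1], I[1,2]^2, I[3,3]^4.
HN type (ℓ=3): μ^(1)=44; μ^(2)=-1; μ^(3)=-28

((0, 2, 0); (0, 0, 4); (3, 0, 0))


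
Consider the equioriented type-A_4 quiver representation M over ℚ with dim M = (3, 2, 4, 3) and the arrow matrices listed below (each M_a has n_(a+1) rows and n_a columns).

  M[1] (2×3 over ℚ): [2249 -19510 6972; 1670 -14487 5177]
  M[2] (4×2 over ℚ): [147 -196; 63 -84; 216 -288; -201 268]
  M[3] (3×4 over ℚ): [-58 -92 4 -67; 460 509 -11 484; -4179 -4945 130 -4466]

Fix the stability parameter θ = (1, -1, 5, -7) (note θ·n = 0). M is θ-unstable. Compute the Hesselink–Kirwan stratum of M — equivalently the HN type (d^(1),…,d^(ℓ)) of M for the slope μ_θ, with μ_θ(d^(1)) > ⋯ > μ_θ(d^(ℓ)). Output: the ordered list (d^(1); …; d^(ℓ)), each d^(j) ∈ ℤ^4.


Via rank(M_{q-1}∘⋯∘M_p): M ≅ I[1,1], I[1,2], I[1,4], I[3,3], I[3,4]^2.
μ_θ-semistable layers: μ^(1)=5; μ^(2)=1; μ^(3)=0; μ^(4)=-1/2; μ^(5)=-1

((0, 0, 1, 0); (1, 0, 0, 0); (1, 1, 0, 0); (1, 1, 1, 1); (0, 0, 2, 2))


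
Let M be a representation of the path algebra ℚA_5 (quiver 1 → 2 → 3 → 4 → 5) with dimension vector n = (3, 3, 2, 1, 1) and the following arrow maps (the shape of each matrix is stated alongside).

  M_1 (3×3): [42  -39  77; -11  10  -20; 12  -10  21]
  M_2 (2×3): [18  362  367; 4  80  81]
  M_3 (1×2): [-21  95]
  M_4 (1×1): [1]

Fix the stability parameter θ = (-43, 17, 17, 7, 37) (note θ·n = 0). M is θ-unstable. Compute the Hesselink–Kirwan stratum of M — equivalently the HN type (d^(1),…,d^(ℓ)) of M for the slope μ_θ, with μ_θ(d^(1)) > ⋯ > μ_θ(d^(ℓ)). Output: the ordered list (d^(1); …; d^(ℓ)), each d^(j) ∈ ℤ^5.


Barcode: M ≅ I[1,2], I[1,3], I[1,5]. HN layers by μ_θ (4 steps, strictly decreasing):
  μ^(1)=37; μ^(2)=17; μ^(3)=41/3; μ^(4)=-43

((0, 0, 0, 0, 1); (0, 2, 1, 0, 0); (0, 1, 1, 1, 0); (3, 0, 0, 0, 0))


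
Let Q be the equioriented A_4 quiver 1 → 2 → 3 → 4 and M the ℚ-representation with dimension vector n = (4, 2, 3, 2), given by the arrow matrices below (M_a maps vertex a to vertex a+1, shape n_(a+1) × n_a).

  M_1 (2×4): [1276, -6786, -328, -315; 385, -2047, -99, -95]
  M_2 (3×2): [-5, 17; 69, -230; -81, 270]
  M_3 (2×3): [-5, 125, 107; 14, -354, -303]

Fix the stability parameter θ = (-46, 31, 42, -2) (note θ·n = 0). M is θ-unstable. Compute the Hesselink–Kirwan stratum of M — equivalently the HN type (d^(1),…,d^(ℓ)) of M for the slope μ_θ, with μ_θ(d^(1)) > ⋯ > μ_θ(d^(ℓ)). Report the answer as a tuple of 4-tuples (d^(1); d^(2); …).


Barcode: M ≅ I[1,1]^2, I[1,4]^2, I[3,3]. HN layers by μ_θ (3 steps, strictly decreasing):
  μ^(1)=42; μ^(2)=71/3; μ^(3)=-46

((0, 0, 1, 0); (0, 2, 2, 2); (4, 0, 0, 0))


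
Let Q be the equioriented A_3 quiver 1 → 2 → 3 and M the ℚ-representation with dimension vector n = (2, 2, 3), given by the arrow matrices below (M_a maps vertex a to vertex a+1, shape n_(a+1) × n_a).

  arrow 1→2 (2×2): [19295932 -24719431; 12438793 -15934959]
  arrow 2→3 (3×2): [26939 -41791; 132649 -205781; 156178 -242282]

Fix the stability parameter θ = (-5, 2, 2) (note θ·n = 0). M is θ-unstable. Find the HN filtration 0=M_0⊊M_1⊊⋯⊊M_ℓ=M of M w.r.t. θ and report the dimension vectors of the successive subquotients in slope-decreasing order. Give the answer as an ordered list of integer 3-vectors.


Interval decomposition of M: I[1,2], I[1,3], I[3,3]^2.
HN type (ℓ=2): μ^(1)=2; μ^(2)=-5

((0, 2, 3); (2, 0, 0))


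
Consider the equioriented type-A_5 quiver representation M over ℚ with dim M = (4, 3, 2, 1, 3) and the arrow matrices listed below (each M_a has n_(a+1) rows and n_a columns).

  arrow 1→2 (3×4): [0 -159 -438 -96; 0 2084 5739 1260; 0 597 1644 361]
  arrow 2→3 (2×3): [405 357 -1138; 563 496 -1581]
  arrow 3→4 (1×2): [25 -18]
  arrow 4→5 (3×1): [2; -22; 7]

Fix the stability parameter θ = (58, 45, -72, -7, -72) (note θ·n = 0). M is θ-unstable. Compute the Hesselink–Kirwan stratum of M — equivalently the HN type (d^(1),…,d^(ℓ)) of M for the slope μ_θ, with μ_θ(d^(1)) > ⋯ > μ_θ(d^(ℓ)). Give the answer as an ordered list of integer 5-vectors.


Via rank(M_{q-1}∘⋯∘M_p): M ≅ I[1,1], I[1,2], I[1,3], I[1,5], I[5,5]^2.
μ_θ-semistable layers: μ^(1)=58; μ^(2)=103/2; μ^(3)=31/3; μ^(4)=-48/5; μ^(5)=-72

((1, 0, 0, 0, 0); (1, 1, 0, 0, 0); (1, 1, 1, 0, 0); (1, 1, 1, 1, 1); (0, 0, 0, 0, 2))


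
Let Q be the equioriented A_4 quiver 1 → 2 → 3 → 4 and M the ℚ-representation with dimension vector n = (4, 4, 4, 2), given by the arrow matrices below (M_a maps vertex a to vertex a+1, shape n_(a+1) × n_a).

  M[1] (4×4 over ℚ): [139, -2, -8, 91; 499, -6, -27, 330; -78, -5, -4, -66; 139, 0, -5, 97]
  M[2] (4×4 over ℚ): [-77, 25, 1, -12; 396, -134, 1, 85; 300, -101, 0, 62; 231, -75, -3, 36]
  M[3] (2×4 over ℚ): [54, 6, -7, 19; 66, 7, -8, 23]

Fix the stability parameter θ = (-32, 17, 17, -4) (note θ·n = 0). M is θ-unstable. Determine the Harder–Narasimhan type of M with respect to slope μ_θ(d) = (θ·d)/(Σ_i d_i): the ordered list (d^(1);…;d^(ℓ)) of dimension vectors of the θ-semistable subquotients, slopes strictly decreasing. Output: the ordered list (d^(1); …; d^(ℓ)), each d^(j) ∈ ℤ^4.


Barcode: M ≅ I[1,2], I[1,3], I[1,4]^2, I[3,3]. HN layers by μ_θ (3 steps, strictly decreasing):
  μ^(1)=17; μ^(2)=10; μ^(3)=-32

((0, 2, 2, 0); (0, 2, 2, 2); (4, 0, 0, 0))


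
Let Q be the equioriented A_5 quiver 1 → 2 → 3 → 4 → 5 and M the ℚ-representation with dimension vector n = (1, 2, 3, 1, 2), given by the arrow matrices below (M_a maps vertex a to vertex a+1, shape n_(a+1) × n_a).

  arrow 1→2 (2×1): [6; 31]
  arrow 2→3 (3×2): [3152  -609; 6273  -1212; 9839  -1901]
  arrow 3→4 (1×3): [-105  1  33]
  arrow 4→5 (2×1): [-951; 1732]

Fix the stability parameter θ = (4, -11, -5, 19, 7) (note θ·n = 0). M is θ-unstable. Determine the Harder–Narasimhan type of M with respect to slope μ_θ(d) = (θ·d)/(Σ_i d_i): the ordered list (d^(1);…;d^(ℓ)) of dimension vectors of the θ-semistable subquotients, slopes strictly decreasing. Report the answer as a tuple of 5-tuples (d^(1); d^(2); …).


Via rank(M_{q-1}∘⋯∘M_p): M ≅ I[1,3], I[2,3], I[3,5], I[5,5].
μ_θ-semistable layers: μ^(1)=13; μ^(2)=7; μ^(3)=-4; μ^(4)=-5; μ^(5)=-11

((0, 0, 0, 1, 1); (0, 0, 0, 0, 1); (1, 1, 1, 0, 0); (0, 0, 2, 0, 0); (0, 1, 0, 0, 0))


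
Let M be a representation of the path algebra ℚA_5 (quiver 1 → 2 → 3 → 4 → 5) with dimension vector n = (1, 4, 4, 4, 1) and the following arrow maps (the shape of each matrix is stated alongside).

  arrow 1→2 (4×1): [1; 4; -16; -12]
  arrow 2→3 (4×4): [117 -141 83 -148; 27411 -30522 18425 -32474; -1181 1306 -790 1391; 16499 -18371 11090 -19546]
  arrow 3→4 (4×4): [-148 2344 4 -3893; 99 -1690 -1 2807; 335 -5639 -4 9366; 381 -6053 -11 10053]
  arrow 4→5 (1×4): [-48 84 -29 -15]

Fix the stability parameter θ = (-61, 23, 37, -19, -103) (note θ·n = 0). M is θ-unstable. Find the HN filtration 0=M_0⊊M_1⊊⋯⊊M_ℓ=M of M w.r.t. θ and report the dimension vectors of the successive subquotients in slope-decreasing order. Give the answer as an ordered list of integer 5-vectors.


Via rank(M_{q-1}∘⋯∘M_p): M ≅ I[1,4], I[2,4]^2, I[2,5].
μ_θ-semistable layers: μ^(1)=41/3; μ^(2)=-31/2; μ^(3)=-61

((0, 3, 3, 3, 0); (0, 1, 1, 1, 1); (1, 0, 0, 0, 0))


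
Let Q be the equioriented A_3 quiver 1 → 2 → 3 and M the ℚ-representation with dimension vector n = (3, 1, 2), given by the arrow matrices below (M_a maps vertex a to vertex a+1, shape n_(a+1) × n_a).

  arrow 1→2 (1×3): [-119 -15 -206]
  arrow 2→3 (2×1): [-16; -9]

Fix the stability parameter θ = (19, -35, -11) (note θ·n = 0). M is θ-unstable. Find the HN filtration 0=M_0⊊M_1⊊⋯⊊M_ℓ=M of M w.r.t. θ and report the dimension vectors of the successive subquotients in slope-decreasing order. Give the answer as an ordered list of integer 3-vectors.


Barcode: M ≅ I[1,1]^2, I[1,3], I[3,3]. HN layers by μ_θ (3 steps, strictly decreasing):
  μ^(1)=19; μ^(2)=-9; μ^(3)=-11

((2, 0, 0); (1, 1, 1); (0, 0, 1))


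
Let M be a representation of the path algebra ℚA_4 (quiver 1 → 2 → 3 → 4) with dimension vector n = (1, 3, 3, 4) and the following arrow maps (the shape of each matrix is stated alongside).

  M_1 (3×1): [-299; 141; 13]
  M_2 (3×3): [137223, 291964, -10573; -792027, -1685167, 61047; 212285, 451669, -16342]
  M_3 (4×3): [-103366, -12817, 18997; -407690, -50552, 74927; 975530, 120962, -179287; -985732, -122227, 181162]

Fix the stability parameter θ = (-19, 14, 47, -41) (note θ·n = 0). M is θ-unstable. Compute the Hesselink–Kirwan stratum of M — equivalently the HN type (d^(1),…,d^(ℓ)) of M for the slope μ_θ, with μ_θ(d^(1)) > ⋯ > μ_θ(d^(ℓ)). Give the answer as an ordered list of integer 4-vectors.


Via rank(M_{q-1}∘⋯∘M_p): M ≅ I[1,4], I[2,3], I[2,4], I[4,4]^2.
μ_θ-semistable layers: μ^(1)=47; μ^(2)=14; μ^(3)=20/3; μ^(4)=-19; μ^(5)=-41

((0, 0, 1, 0); (0, 1, 0, 0); (0, 2, 2, 2); (1, 0, 0, 0); (0, 0, 0, 2))


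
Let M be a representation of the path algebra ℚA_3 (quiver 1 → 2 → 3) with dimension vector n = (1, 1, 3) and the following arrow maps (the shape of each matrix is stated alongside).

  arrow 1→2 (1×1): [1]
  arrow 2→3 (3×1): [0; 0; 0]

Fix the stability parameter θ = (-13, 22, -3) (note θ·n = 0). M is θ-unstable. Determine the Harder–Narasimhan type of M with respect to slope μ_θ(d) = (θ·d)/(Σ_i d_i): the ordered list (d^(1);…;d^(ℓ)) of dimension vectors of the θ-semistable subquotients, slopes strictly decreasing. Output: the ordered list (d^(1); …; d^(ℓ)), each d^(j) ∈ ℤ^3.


Barcode: M ≅ I[1,2], I[3,3]^3. HN layers by μ_θ (3 steps, strictly decreasing):
  μ^(1)=22; μ^(2)=-3; μ^(3)=-13

((0, 1, 0); (0, 0, 3); (1, 0, 0))


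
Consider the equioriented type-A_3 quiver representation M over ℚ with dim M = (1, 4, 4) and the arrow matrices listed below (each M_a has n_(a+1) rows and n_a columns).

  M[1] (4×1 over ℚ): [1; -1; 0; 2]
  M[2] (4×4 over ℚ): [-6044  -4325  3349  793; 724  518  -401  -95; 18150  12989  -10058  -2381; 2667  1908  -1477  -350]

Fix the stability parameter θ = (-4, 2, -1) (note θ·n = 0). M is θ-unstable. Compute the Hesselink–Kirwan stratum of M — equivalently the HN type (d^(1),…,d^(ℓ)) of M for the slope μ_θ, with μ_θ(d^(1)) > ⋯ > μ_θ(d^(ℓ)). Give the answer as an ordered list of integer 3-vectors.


Interval decomposition of M: I[1,3], I[2,3]^3.
HN type (ℓ=2): μ^(1)=1/2; μ^(2)=-4

((0, 4, 4); (1, 0, 0))


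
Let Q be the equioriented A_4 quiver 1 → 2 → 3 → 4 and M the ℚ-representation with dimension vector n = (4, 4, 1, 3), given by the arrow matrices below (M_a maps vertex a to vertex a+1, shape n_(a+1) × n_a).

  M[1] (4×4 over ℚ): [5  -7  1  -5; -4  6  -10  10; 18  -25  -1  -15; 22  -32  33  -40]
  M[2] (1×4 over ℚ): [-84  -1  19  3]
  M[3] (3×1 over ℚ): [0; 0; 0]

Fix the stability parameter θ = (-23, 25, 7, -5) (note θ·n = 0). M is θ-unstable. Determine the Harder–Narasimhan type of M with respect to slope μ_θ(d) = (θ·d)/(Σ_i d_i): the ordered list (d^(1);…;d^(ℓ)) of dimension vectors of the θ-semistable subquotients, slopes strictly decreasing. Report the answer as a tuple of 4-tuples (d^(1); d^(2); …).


Barcode: M ≅ I[1,1], I[1,2]^2, I[1,3], I[2,2], I[4,4]^3. HN layers by μ_θ (4 steps, strictly decreasing):
  μ^(1)=25; μ^(2)=16; μ^(3)=-5; μ^(4)=-23

((0, 3, 0, 0); (0, 1, 1, 0); (0, 0, 0, 3); (4, 0, 0, 0))


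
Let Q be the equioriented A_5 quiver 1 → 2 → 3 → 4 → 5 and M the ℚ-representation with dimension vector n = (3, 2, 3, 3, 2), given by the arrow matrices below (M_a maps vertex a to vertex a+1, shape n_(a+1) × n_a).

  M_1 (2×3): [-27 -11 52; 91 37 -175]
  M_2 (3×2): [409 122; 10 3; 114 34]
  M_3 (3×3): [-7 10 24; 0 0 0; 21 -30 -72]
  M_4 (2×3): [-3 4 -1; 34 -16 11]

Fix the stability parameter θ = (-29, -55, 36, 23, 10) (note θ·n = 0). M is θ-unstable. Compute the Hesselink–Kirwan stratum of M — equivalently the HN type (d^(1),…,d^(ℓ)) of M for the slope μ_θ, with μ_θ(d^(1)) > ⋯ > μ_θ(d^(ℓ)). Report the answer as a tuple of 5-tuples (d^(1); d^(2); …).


Barcode: M ≅ I[1,1], I[1,3], I[1,5], I[3,3], I[4,4], I[4,5]. HN layers by μ_θ (5 steps, strictly decreasing):
  μ^(1)=36; μ^(2)=23; μ^(3)=33/2; μ^(4)=-29; μ^(5)=-42

((0, 0, 2, 0, 0); (0, 0, 1, 2, 1); (0, 0, 0, 1, 1); (1, 0, 0, 0, 0); (2, 2, 0, 0, 0))


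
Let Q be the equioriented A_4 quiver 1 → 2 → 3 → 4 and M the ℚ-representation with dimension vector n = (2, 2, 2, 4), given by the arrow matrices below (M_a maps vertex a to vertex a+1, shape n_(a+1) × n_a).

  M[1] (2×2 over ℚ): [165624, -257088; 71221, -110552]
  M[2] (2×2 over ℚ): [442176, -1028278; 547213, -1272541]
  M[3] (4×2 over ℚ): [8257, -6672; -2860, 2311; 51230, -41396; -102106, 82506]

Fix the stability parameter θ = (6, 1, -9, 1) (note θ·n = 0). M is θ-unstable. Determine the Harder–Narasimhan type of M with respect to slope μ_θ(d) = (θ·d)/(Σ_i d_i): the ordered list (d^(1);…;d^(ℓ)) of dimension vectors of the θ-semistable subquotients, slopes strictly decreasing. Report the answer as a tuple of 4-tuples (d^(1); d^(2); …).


Via rank(M_{q-1}∘⋯∘M_p): M ≅ I[1,1], I[1,4], I[2,4], I[4,4]^2.
μ_θ-semistable layers: μ^(1)=6; μ^(2)=1; μ^(3)=-2/3; μ^(4)=-4

((1, 0, 0, 0); (0, 0, 0, 4); (1, 1, 1, 0); (0, 1, 1, 0))


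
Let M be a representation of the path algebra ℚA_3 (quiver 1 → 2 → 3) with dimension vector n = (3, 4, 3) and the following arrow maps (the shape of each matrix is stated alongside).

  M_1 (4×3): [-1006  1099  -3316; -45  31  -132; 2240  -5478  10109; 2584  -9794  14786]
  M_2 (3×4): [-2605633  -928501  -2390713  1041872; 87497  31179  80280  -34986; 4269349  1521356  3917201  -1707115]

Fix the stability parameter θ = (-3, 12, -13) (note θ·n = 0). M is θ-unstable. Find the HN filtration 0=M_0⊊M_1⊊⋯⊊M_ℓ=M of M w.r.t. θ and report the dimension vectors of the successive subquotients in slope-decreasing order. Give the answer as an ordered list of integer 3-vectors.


Via rank(M_{q-1}∘⋯∘M_p): M ≅ I[1,3]^3, I[2,2].
μ_θ-semistable layers: μ^(1)=12; μ^(2)=-1/2; μ^(3)=-3

((0, 1, 0); (0, 3, 3); (3, 0, 0))


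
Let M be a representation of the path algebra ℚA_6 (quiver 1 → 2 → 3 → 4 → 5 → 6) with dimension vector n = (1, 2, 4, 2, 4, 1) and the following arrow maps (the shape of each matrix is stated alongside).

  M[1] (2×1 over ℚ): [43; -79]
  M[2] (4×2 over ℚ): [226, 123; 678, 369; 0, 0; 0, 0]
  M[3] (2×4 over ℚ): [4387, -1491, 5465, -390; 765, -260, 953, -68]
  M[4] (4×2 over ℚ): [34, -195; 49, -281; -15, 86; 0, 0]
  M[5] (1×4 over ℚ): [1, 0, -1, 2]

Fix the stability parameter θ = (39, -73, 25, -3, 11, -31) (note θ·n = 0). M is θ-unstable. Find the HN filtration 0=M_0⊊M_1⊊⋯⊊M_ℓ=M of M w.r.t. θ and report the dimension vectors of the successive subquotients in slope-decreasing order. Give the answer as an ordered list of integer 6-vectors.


Via rank(M_{q-1}∘⋯∘M_p): M ≅ I[1,6], I[2,2], I[3,3]^2, I[3,5], I[5,5]^2.
μ_θ-semistable layers: μ^(1)=25; μ^(2)=11; μ^(3)=1/2; μ^(4)=-17; μ^(5)=-73

((0, 0, 2, 0, 0, 0); (0, 0, 1, 1, 3, 0); (0, 0, 1, 1, 1, 1); (1, 1, 0, 0, 0, 0); (0, 1, 0, 0, 0, 0))
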